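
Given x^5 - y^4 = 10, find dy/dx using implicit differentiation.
Differentiate the relation implicitly: treat y = y(x) and apply the chain rule, so every y-derivative picks up a y' = dy/dx factor.

With everything moved to the left-hand side, differentiate term by term:
  d/dx[x^5] = 5x^4
  d/dx[-y^4] = -4y^3·y'
  d/dx[-10] = 0

Separating the contributions that come from x directly and those that come through y:
  without y':      5x^4
  multiplying y':  -4y^3

so (5x^4) + (-4y^3)·y' = 0, and therefore
  dy/dx = -(5x^4)/(-4y^3) = 5x^4/(4y^3)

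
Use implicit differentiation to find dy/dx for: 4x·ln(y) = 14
Differentiate both sides with respect to x, treating y as y(x). By the chain rule, any term containing y contributes a factor of y' = dy/dx when we differentiate it.

Move every term to one side and write the relation as F(x, y) = 0. Term by term,
  d/dx[4x·ln(y)] = 4x·y'/y + 4ln(y)
  d/dx[-14] = 0

The pieces without y' make up ∂F/∂x and the coefficient of y' is ∂F/∂y:
  ∂F/∂x = 4ln(y),
  ∂F/∂y = 4x/y.

Since d/dx[F] = ∂F/∂x + (∂F/∂y)·y' = 0, solve for y':
  (∂F/∂y)·y' = -∂F/∂x
  dy/dx = -(∂F/∂x)/(∂F/∂y) = -(4ln(y))/(4x/y) = -y·ln(y)/x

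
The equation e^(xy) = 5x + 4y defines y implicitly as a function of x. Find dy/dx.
Take d/dx of both sides. Since y is implicitly a function of x, the chain rule attaches a y' = dy/dx factor whenever we differentiate through y.

Set F(x, y) = (left side) − (right side), so the curve is F = 0. Differentiating each term of F:
  d/dx[-5x] = -5
  d/dx[-4y] = -4·y'
  d/dx[e^(xy)] = (x·y' + y)·e^(xy)

Collecting, the y'-free part is the partial derivative in x and the y' coefficient is the partial derivative in y:
  ∂F/∂x = y·e^(xy) - 5
  ∂F/∂y = x·e^(xy) - 4

so d/dx[F(x, y(x))] = ∂F/∂x + (∂F/∂y)·y' = 0. Rearranging,
  dy/dx = -(∂F/∂x)/(∂F/∂y) = -(y·e^(xy) - 5)/(x·e^(xy) - 4) = (-y·e^(xy) + 5)/(x·e^(xy) - 4)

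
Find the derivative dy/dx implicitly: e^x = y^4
Differentiate both sides with respect to x, treating y as y(x). By the chain rule, any term containing y contributes a factor of y' = dy/dx when we differentiate it.

Move every term to one side and write the relation as F(x, y) = 0. Term by term,
  d/dx[-y^4] = -4y^3·y'
  d/dx[e^(x)] = e^(x)

The pieces without y' make up ∂F/∂x and the coefficient of y' is ∂F/∂y:
  ∂F/∂x = e^(x),
  ∂F/∂y = -4y^3.

Since d/dx[F] = ∂F/∂x + (∂F/∂y)·y' = 0, solve for y':
  (∂F/∂y)·y' = -∂F/∂x
  dy/dx = -(∂F/∂x)/(∂F/∂y) = -(e^(x))/(-4y^3) = e^(x)/(4y^3)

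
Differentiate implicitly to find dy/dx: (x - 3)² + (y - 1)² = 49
Differentiate both sides with respect to x, treating y as y(x). By the chain rule, any term containing y contributes a factor of y' = dy/dx when we differentiate it.

Move every term to one side and write the relation as F(x, y) = 0. Term by term,
  d/dx[(x - 3)^2] = 2x - 6
  d/dx[(y - 1)^2] = 2·y'(y - 1)
  d/dx[-49] = 0

The pieces without y' make up ∂F/∂x and the coefficient of y' is ∂F/∂y:
  ∂F/∂x = 2x - 6,
  ∂F/∂y = 2y - 2.

Since d/dx[F] = ∂F/∂x + (∂F/∂y)·y' = 0, solve for y':
  (∂F/∂y)·y' = -∂F/∂x
  dy/dx = -(∂F/∂x)/(∂F/∂y) = -(2x - 6)/(2y - 2) = (3 - x)/(y - 1)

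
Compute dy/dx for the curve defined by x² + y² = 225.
Differentiate both sides with respect to x, treating y as y(x). By the chain rule, any term containing y contributes a factor of y' = dy/dx when we differentiate it.

Move every term to one side and write the relation as F(x, y) = 0. Term by term,
  d/dx[x^2] = 2x
  d/dx[y^2] = 2y·y'
  d/dx[-225] = 0

The pieces without y' make up ∂F/∂x and the coefficient of y' is ∂F/∂y:
  ∂F/∂x = 2x,
  ∂F/∂y = 2y.

Since d/dx[F] = ∂F/∂x + (∂F/∂y)·y' = 0, solve for y':
  (∂F/∂y)·y' = -∂F/∂x
  dy/dx = -(∂F/∂x)/(∂F/∂y) = -(2x)/(2y) = -x/y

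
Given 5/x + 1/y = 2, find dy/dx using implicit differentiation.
Differentiate the relation implicitly: treat y = y(x) and apply the chain rule, so every y-derivative picks up a y' = dy/dx factor.

With everything moved to the left-hand side, differentiate term by term:
  d/dx[1/y] = -y'/y^2
  d/dx[5/x] = -5/x^2
  d/dx[-2] = 0

Separating the contributions that come from x directly and those that come through y:
  without y':      -5/x^2
  multiplying y':  -1/y^2

so (-5/x^2) + (-1/y^2)·y' = 0, and therefore
  dy/dx = -(-5/x^2)/(-1/y^2) = -5y^2/x^2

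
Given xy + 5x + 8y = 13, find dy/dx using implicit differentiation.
Differentiate both sides with respect to x, treating y as y(x). By the chain rule, any term containing y contributes a factor of y' = dy/dx when we differentiate it.

Move every term to one side and write the relation as F(x, y) = 0. Term by term,
  d/dx[xy] = x·y' + y
  d/dx[5x] = 5
  d/dx[8y] = 8·y'
  d/dx[-13] = 0

The pieces without y' make up ∂F/∂x and the coefficient of y' is ∂F/∂y:
  ∂F/∂x = y + 5,
  ∂F/∂y = x + 8.

Since d/dx[F] = ∂F/∂x + (∂F/∂y)·y' = 0, solve for y':
  (∂F/∂y)·y' = -∂F/∂x
  dy/dx = -(∂F/∂x)/(∂F/∂y) = -(y + 5)/(x + 8) = (-y - 5)/(x + 8)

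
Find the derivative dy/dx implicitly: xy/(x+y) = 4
Differentiate the relation implicitly: treat y = y(x) and apply the chain rule, so every y-derivative picks up a y' = dy/dx factor.

With everything moved to the left-hand side, differentiate term by term:
  d/dx[xy/(x + y)] = xy(-y' - 1)/(x + y)^2 + x·y'/(x + y) + y/(x + y)
  d/dx[-4] = 0

Separating the contributions that come from x directly and those that come through y:
  without y':      -xy/(x + y)^2 + y/(x + y)
  multiplying y':  -xy/(x + y)^2 + x/(x + y)

so (-xy/(x + y)^2 + y/(x + y)) + (-xy/(x + y)^2 + x/(x + y))·y' = 0, and therefore
  dy/dx = -(-xy/(x + y)^2 + y/(x + y))/(-xy/(x + y)^2 + x/(x + y))
        = -(y^2/(x + y)^2)/(x^2/(x + y)^2) = -y^2/x^2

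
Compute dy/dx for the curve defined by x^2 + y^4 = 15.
Take d/dx of both sides. Since y is implicitly a function of x, the chain rule attaches a y' = dy/dx factor whenever we differentiate through y.

Set F(x, y) = (left side) − (right side), so the curve is F = 0. Differentiating each term of F:
  d/dx[x^2] = 2x
  d/dx[y^4] = 4y^3·y'
  d/dx[-15] = 0

Collecting, the y'-free part is the partial derivative in x and the y' coefficient is the partial derivative in y:
  ∂F/∂x = 2x
  ∂F/∂y = 4y^3

so d/dx[F(x, y(x))] = ∂F/∂x + (∂F/∂y)·y' = 0. Rearranging,
  dy/dx = -(∂F/∂x)/(∂F/∂y) = -(2x)/(4y^3) = -x/(2y^3)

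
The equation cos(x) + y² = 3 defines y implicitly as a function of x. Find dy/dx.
Apply d/dx to both sides, remembering that y depends on x. Each occurrence of y therefore brings in a y' = dy/dx via the chain rule.

With F(x, y) equal to the left-hand side minus the right, differentiate F term by term:
  d/dx[y^2] = 2y·y'
  d/dx[cos(x)] = -sin(x)
  d/dx[-3] = 0
Adding these up, d/dx[F] = 0 becomes
  (-sin(x)) + (2y)·y' = 0,
so isolating y',
  dy/dx = -(-sin(x))/(2y) = sin(x)/(2y)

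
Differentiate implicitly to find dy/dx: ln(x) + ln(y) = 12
Differentiate the relation implicitly: treat y = y(x) and apply the chain rule, so every y-derivative picks up a y' = dy/dx factor.

With everything moved to the left-hand side, differentiate term by term:
  d/dx[ln(x)] = 1/x
  d/dx[ln(y)] = y'/y
  d/dx[-12] = 0

Separating the contributions that come from x directly and those that come through y:
  without y':      1/x
  multiplying y':  1/y

so (1/x) + (1/y)·y' = 0, and therefore
  dy/dx = -(1/x)/(1/y) = -y/x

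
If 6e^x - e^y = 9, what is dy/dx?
Differentiate both sides with respect to x, treating y as y(x). By the chain rule, any term containing y contributes a factor of y' = dy/dx when we differentiate it.

Move every term to one side and write the relation as F(x, y) = 0. Term by term,
  d/dx[6e^(x)] = 6e^(x)
  d/dx[-e^(y)] = -y'·e^(y)
  d/dx[-9] = 0

The pieces without y' make up ∂F/∂x and the coefficient of y' is ∂F/∂y:
  ∂F/∂x = 6e^(x),
  ∂F/∂y = -e^(y).

Since d/dx[F] = ∂F/∂x + (∂F/∂y)·y' = 0, solve for y':
  (∂F/∂y)·y' = -∂F/∂x
  dy/dx = -(∂F/∂x)/(∂F/∂y) = -(6e^(x))/(-e^(y)) = 6e^(x - y)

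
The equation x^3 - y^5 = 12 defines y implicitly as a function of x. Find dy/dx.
Take d/dx of both sides. Since y is implicitly a function of x, the chain rule attaches a y' = dy/dx factor whenever we differentiate through y.

Set F(x, y) = (left side) − (right side), so the curve is F = 0. Differentiating each term of F:
  d/dx[x^3] = 3x^2
  d/dx[-y^5] = -5y^4·y'
  d/dx[-12] = 0

Collecting, the y'-free part is the partial derivative in x and the y' coefficient is the partial derivative in y:
  ∂F/∂x = 3x^2
  ∂F/∂y = -5y^4

so d/dx[F(x, y(x))] = ∂F/∂x + (∂F/∂y)·y' = 0. Rearranging,
  dy/dx = -(∂F/∂x)/(∂F/∂y) = -(3x^2)/(-5y^4) = 3x^2/(5y^4)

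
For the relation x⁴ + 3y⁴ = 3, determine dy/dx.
Differentiate the relation implicitly: treat y = y(x) and apply the chain rule, so every y-derivative picks up a y' = dy/dx factor.

With everything moved to the left-hand side, differentiate term by term:
  d/dx[x^4] = 4x^3
  d/dx[3y^4] = 12y^3·y'
  d/dx[-3] = 0

Separating the contributions that come from x directly and those that come through y:
  without y':      4x^3
  multiplying y':  12y^3

so (4x^3) + (12y^3)·y' = 0, and therefore
  dy/dx = -(4x^3)/(12y^3) = -x^3/(3y^3)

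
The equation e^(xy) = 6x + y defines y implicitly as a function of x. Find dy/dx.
Differentiate the relation implicitly: treat y = y(x) and apply the chain rule, so every y-derivative picks up a y' = dy/dx factor.

With everything moved to the left-hand side, differentiate term by term:
  d/dx[-6x] = -6
  d/dx[-y] = -y'
  d/dx[e^(xy)] = (x·y' + y)·e^(xy)

Separating the contributions that come from x directly and those that come through y:
  without y':      y·e^(xy) - 6
  multiplying y':  x·e^(xy) - 1

so (y·e^(xy) - 6) + (x·e^(xy) - 1)·y' = 0, and therefore
  dy/dx = -(y·e^(xy) - 6)/(x·e^(xy) - 1) = (-y·e^(xy) + 6)/(x·e^(xy) - 1)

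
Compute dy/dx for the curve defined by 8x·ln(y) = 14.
Differentiate the relation implicitly: treat y = y(x) and apply the chain rule, so every y-derivative picks up a y' = dy/dx factor.

With everything moved to the left-hand side, differentiate term by term:
  d/dx[8x·ln(y)] = 8x·y'/y + 8ln(y)
  d/dx[-14] = 0

Separating the contributions that come from x directly and those that come through y:
  without y':      8ln(y)
  multiplying y':  8x/y

so (8ln(y)) + (8x/y)·y' = 0, and therefore
  dy/dx = -(8ln(y))/(8x/y) = -y·ln(y)/x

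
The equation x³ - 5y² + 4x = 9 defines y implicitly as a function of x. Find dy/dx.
Differentiate both sides with respect to x, treating y as y(x). By the chain rule, any term containing y contributes a factor of y' = dy/dx when we differentiate it.

Move every term to one side and write the relation as F(x, y) = 0. Term by term,
  d/dx[x^3] = 3x^2
  d/dx[4x] = 4
  d/dx[-5y^2] = -10y·y'
  d/dx[-9] = 0

The pieces without y' make up ∂F/∂x and the coefficient of y' is ∂F/∂y:
  ∂F/∂x = 3x^2 + 4,
  ∂F/∂y = -10y.

Since d/dx[F] = ∂F/∂x + (∂F/∂y)·y' = 0, solve for y':
  (∂F/∂y)·y' = -∂F/∂x
  dy/dx = -(∂F/∂x)/(∂F/∂y) = -(3x^2 + 4)/(-10y) = (3x^2 + 4)/(10y)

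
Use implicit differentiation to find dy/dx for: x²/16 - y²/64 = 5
Differentiate both sides with respect to x, treating y as y(x). By the chain rule, any term containing y contributes a factor of y' = dy/dx when we differentiate it.

Move every term to one side and write the relation as F(x, y) = 0. Term by term,
  d/dx[x^2/16] = x/8
  d/dx[-y^2/64] = -y·y'/32
  d/dx[-5] = 0

The pieces without y' make up ∂F/∂x and the coefficient of y' is ∂F/∂y:
  ∂F/∂x = x/8,
  ∂F/∂y = -y/32.

Since d/dx[F] = ∂F/∂x + (∂F/∂y)·y' = 0, solve for y':
  (∂F/∂y)·y' = -∂F/∂x
  dy/dx = -(∂F/∂x)/(∂F/∂y) = -(x/8)/(-y/32) = 4x/y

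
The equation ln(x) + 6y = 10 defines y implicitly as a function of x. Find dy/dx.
Apply d/dx to both sides, remembering that y depends on x. Each occurrence of y therefore brings in a y' = dy/dx via the chain rule.

With F(x, y) equal to the left-hand side minus the right, differentiate F term by term:
  d/dx[6y] = 6·y'
  d/dx[ln(x)] = 1/x
  d/dx[-10] = 0
Adding these up, d/dx[F] = 0 becomes
  (1/x) + (6)·y' = 0,
so isolating y',
  dy/dx = -(1/x)/(6) = -1/(6x)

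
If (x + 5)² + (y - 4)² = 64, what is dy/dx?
Take d/dx of both sides. Since y is implicitly a function of x, the chain rule attaches a y' = dy/dx factor whenever we differentiate through y.

Set F(x, y) = (left side) − (right side), so the curve is F = 0. Differentiating each term of F:
  d/dx[(x + 5)^2] = 2x + 10
  d/dx[(y - 4)^2] = 2·y'(y - 4)
  d/dx[-64] = 0

Collecting, the y'-free part is the partial derivative in x and the y' coefficient is the partial derivative in y:
  ∂F/∂x = 2x + 10
  ∂F/∂y = 2y - 8

so d/dx[F(x, y(x))] = ∂F/∂x + (∂F/∂y)·y' = 0. Rearranging,
  dy/dx = -(∂F/∂x)/(∂F/∂y) = -(2x + 10)/(2y - 8) = (-x - 5)/(y - 4)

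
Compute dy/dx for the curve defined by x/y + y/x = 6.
Take d/dx of both sides. Since y is implicitly a function of x, the chain rule attaches a y' = dy/dx factor whenever we differentiate through y.

Set F(x, y) = (left side) − (right side), so the curve is F = 0. Differentiating each term of F:
  d/dx[x/y] = -x·y'/y^2 + 1/y
  d/dx[y/x] = y'/x - y/x^2
  d/dx[-6] = 0

Collecting, the y'-free part is the partial derivative in x and the y' coefficient is the partial derivative in y:
  ∂F/∂x = 1/y - y/x^2
  ∂F/∂y = -x/y^2 + 1/x

so d/dx[F(x, y(x))] = ∂F/∂x + (∂F/∂y)·y' = 0. Rearranging,
  dy/dx = -(∂F/∂x)/(∂F/∂y) = -(1/y - y/x^2)/(-x/y^2 + 1/x)
        = -((x - y)(x + y)/(x^2y))/(-(x - y)(x + y)/(xy^2)) = y/x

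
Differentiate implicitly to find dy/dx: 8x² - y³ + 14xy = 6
Differentiate the relation implicitly: treat y = y(x) and apply the chain rule, so every y-derivative picks up a y' = dy/dx factor.

With everything moved to the left-hand side, differentiate term by term:
  d/dx[8x^2] = 16x
  d/dx[14xy] = 14x·y' + 14y
  d/dx[-y^3] = -3y^2·y'
  d/dx[-6] = 0

Separating the contributions that come from x directly and those that come through y:
  without y':      16x + 14y
  multiplying y':  14x - 3y^2

so (16x + 14y) + (14x - 3y^2)·y' = 0, and therefore
  dy/dx = -(16x + 14y)/(14x - 3y^2) = 2(-8x - 7y)/(14x - 3y^2)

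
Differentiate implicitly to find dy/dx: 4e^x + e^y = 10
Differentiate both sides with respect to x, treating y as y(x). By the chain rule, any term containing y contributes a factor of y' = dy/dx when we differentiate it.

Move every term to one side and write the relation as F(x, y) = 0. Term by term,
  d/dx[4e^(x)] = 4e^(x)
  d/dx[e^(y)] = y'·e^(y)
  d/dx[-10] = 0

The pieces without y' make up ∂F/∂x and the coefficient of y' is ∂F/∂y:
  ∂F/∂x = 4e^(x),
  ∂F/∂y = e^(y).

Since d/dx[F] = ∂F/∂x + (∂F/∂y)·y' = 0, solve for y':
  (∂F/∂y)·y' = -∂F/∂x
  dy/dx = -(∂F/∂x)/(∂F/∂y) = -(4e^(x))/(e^(y)) = -4e^(x - y)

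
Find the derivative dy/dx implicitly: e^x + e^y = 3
Differentiate the relation implicitly: treat y = y(x) and apply the chain rule, so every y-derivative picks up a y' = dy/dx factor.

With everything moved to the left-hand side, differentiate term by term:
  d/dx[e^(x)] = e^(x)
  d/dx[e^(y)] = y'·e^(y)
  d/dx[-3] = 0

Separating the contributions that come from x directly and those that come through y:
  without y':      e^(x)
  multiplying y':  e^(y)

so (e^(x)) + (e^(y))·y' = 0, and therefore
  dy/dx = -(e^(x))/(e^(y)) = -e^(x - y)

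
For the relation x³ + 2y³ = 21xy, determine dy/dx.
Take d/dx of both sides. Since y is implicitly a function of x, the chain rule attaches a y' = dy/dx factor whenever we differentiate through y.

Set F(x, y) = (left side) − (right side), so the curve is F = 0. Differentiating each term of F:
  d/dx[x^3] = 3x^2
  d/dx[-21xy] = -21x·y' - 21y
  d/dx[2y^3] = 6y^2·y'

Collecting, the y'-free part is the partial derivative in x and the y' coefficient is the partial derivative in y:
  ∂F/∂x = 3x^2 - 21y
  ∂F/∂y = -21x + 6y^2

so d/dx[F(x, y(x))] = ∂F/∂x + (∂F/∂y)·y' = 0. Rearranging,
  dy/dx = -(∂F/∂x)/(∂F/∂y) = -(3x^2 - 21y)/(-21x + 6y^2) = (x^2 - 7y)/(7x - 2y^2)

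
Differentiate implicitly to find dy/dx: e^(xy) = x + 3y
Differentiate the relation implicitly: treat y = y(x) and apply the chain rule, so every y-derivative picks up a y' = dy/dx factor.

With everything moved to the left-hand side, differentiate term by term:
  d/dx[-x] = -1
  d/dx[-3y] = -3·y'
  d/dx[e^(xy)] = (x·y' + y)·e^(xy)

Separating the contributions that come from x directly and those that come through y:
  without y':      y·e^(xy) - 1
  multiplying y':  x·e^(xy) - 3

so (y·e^(xy) - 1) + (x·e^(xy) - 3)·y' = 0, and therefore
  dy/dx = -(y·e^(xy) - 1)/(x·e^(xy) - 3) = (-y·e^(xy) + 1)/(x·e^(xy) - 3)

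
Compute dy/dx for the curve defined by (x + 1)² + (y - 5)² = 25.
Apply d/dx to both sides, remembering that y depends on x. Each occurrence of y therefore brings in a y' = dy/dx via the chain rule.

With F(x, y) equal to the left-hand side minus the right, differentiate F term by term:
  d/dx[(x + 1)^2] = 2x + 2
  d/dx[(y - 5)^2] = 2·y'(y - 5)
  d/dx[-25] = 0
Adding these up, d/dx[F] = 0 becomes
  (2x + 2) + (2y - 10)·y' = 0,
so isolating y',
  dy/dx = -(2x + 2)/(2y - 10) = (-x - 1)/(y - 5)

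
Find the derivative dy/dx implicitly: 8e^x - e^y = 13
Apply d/dx to both sides, remembering that y depends on x. Each occurrence of y therefore brings in a y' = dy/dx via the chain rule.

With F(x, y) equal to the left-hand side minus the right, differentiate F term by term:
  d/dx[8e^(x)] = 8e^(x)
  d/dx[-e^(y)] = -y'·e^(y)
  d/dx[-13] = 0
Adding these up, d/dx[F] = 0 becomes
  (8e^(x)) + (-e^(y))·y' = 0,
so isolating y',
  dy/dx = -(8e^(x))/(-e^(y)) = 8e^(x - y)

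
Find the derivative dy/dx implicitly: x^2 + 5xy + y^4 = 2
Differentiate the relation implicitly: treat y = y(x) and apply the chain rule, so every y-derivative picks up a y' = dy/dx factor.

With everything moved to the left-hand side, differentiate term by term:
  d/dx[x^2] = 2x
  d/dx[5xy] = 5x·y' + 5y
  d/dx[y^4] = 4y^3·y'
  d/dx[-2] = 0

Separating the contributions that come from x directly and those that come through y:
  without y':      2x + 5y
  multiplying y':  5x + 4y^3

so (2x + 5y) + (5x + 4y^3)·y' = 0, and therefore
  dy/dx = -(2x + 5y)/(5x + 4y^3) = (-2x - 5y)/(5x + 4y^3)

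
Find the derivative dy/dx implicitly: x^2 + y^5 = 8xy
Differentiate the relation implicitly: treat y = y(x) and apply the chain rule, so every y-derivative picks up a y' = dy/dx factor.

With everything moved to the left-hand side, differentiate term by term:
  d/dx[x^2] = 2x
  d/dx[-8xy] = -8x·y' - 8y
  d/dx[y^5] = 5y^4·y'

Separating the contributions that come from x directly and those that come through y:
  without y':      2x - 8y
  multiplying y':  -8x + 5y^4

so (2x - 8y) + (-8x + 5y^4)·y' = 0, and therefore
  dy/dx = -(2x - 8y)/(-8x + 5y^4) = 2(x - 4y)/(8x - 5y^4)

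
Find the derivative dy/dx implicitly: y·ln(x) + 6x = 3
Apply d/dx to both sides, remembering that y depends on x. Each occurrence of y therefore brings in a y' = dy/dx via the chain rule.

With F(x, y) equal to the left-hand side minus the right, differentiate F term by term:
  d/dx[6x] = 6
  d/dx[y·ln(x)] = y'·ln(x) + y/x
  d/dx[-3] = 0
Adding these up, d/dx[F] = 0 becomes
  (6 + y/x) + (ln(x))·y' = 0,
so isolating y',
  dy/dx = -(6 + y/x)/(ln(x))
        = -((6x + y)/x)/(ln(x)) = (-6x - y)/(x·ln(x))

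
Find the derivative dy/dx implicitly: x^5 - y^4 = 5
Differentiate both sides with respect to x, treating y as y(x). By the chain rule, any term containing y contributes a factor of y' = dy/dx when we differentiate it.

Move every term to one side and write the relation as F(x, y) = 0. Term by term,
  d/dx[x^5] = 5x^4
  d/dx[-y^4] = -4y^3·y'
  d/dx[-5] = 0

The pieces without y' make up ∂F/∂x and the coefficient of y' is ∂F/∂y:
  ∂F/∂x = 5x^4,
  ∂F/∂y = -4y^3.

Since d/dx[F] = ∂F/∂x + (∂F/∂y)·y' = 0, solve for y':
  (∂F/∂y)·y' = -∂F/∂x
  dy/dx = -(∂F/∂x)/(∂F/∂y) = -(5x^4)/(-4y^3) = 5x^4/(4y^3)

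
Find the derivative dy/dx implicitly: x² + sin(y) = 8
Apply d/dx to both sides, remembering that y depends on x. Each occurrence of y therefore brings in a y' = dy/dx via the chain rule.

With F(x, y) equal to the left-hand side minus the right, differentiate F term by term:
  d/dx[x^2] = 2x
  d/dx[sin(y)] = y'·cos(y)
  d/dx[-8] = 0
Adding these up, d/dx[F] = 0 becomes
  (2x) + (cos(y))·y' = 0,
so isolating y',
  dy/dx = -(2x)/(cos(y)) = -2x/cos(y)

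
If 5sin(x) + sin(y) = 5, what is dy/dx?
Apply d/dx to both sides, remembering that y depends on x. Each occurrence of y therefore brings in a y' = dy/dx via the chain rule.

With F(x, y) equal to the left-hand side minus the right, differentiate F term by term:
  d/dx[5sin(x)] = 5cos(x)
  d/dx[sin(y)] = y'·cos(y)
  d/dx[-5] = 0
Adding these up, d/dx[F] = 0 becomes
  (5cos(x)) + (cos(y))·y' = 0,
so isolating y',
  dy/dx = -(5cos(x))/(cos(y)) = -5cos(x)/cos(y)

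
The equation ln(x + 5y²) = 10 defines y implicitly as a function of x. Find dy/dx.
Take d/dx of both sides. Since y is implicitly a function of x, the chain rule attaches a y' = dy/dx factor whenever we differentiate through y.

Set F(x, y) = (left side) − (right side), so the curve is F = 0. Differentiating each term of F:
  d/dx[ln(x + 5y^2)] = (10y·y' + 1)/(x + 5y^2)
  d/dx[-10] = 0

Collecting, the y'-free part is the partial derivative in x and the y' coefficient is the partial derivative in y:
  ∂F/∂x = 1/(x + 5y^2)
  ∂F/∂y = 10y/(x + 5y^2)

so d/dx[F(x, y(x))] = ∂F/∂x + (∂F/∂y)·y' = 0. Rearranging,
  dy/dx = -(∂F/∂x)/(∂F/∂y) = -(1/(x + 5y^2))/(10y/(x + 5y^2)) = -1/(10y)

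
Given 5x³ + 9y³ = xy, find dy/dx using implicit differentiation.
Take d/dx of both sides. Since y is implicitly a function of x, the chain rule attaches a y' = dy/dx factor whenever we differentiate through y.

Set F(x, y) = (left side) − (right side), so the curve is F = 0. Differentiating each term of F:
  d/dx[5x^3] = 15x^2
  d/dx[-xy] = -x·y' - y
  d/dx[9y^3] = 27y^2·y'

Collecting, the y'-free part is the partial derivative in x and the y' coefficient is the partial derivative in y:
  ∂F/∂x = 15x^2 - y
  ∂F/∂y = -x + 27y^2

so d/dx[F(x, y(x))] = ∂F/∂x + (∂F/∂y)·y' = 0. Rearranging,
  dy/dx = -(∂F/∂x)/(∂F/∂y) = -(15x^2 - y)/(-x + 27y^2) = (15x^2 - y)/(x - 27y^2)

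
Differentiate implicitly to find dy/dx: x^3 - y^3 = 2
Apply d/dx to both sides, remembering that y depends on x. Each occurrence of y therefore brings in a y' = dy/dx via the chain rule.

With F(x, y) equal to the left-hand side minus the right, differentiate F term by term:
  d/dx[x^3] = 3x^2
  d/dx[-y^3] = -3y^2·y'
  d/dx[-2] = 0
Adding these up, d/dx[F] = 0 becomes
  (3x^2) + (-3y^2)·y' = 0,
so isolating y',
  dy/dx = -(3x^2)/(-3y^2) = x^2/y^2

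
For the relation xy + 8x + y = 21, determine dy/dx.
Differentiate the relation implicitly: treat y = y(x) and apply the chain rule, so every y-derivative picks up a y' = dy/dx factor.

With everything moved to the left-hand side, differentiate term by term:
  d/dx[xy] = x·y' + y
  d/dx[8x] = 8
  d/dx[y] = y'
  d/dx[-21] = 0

Separating the contributions that come from x directly and those that come through y:
  without y':      y + 8
  multiplying y':  x + 1

so (y + 8) + (x + 1)·y' = 0, and therefore
  dy/dx = -(y + 8)/(x + 1) = (-y - 8)/(x + 1)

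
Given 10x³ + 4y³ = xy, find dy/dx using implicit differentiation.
Differentiate both sides with respect to x, treating y as y(x). By the chain rule, any term containing y contributes a factor of y' = dy/dx when we differentiate it.

Move every term to one side and write the relation as F(x, y) = 0. Term by term,
  d/dx[10x^3] = 30x^2
  d/dx[-xy] = -x·y' - y
  d/dx[4y^3] = 12y^2·y'

The pieces without y' make up ∂F/∂x and the coefficient of y' is ∂F/∂y:
  ∂F/∂x = 30x^2 - y,
  ∂F/∂y = -x + 12y^2.

Since d/dx[F] = ∂F/∂x + (∂F/∂y)·y' = 0, solve for y':
  (∂F/∂y)·y' = -∂F/∂x
  dy/dx = -(∂F/∂x)/(∂F/∂y) = -(30x^2 - y)/(-x + 12y^2) = (30x^2 - y)/(x - 12y^2)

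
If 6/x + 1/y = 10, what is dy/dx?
Differentiate both sides with respect to x, treating y as y(x). By the chain rule, any term containing y contributes a factor of y' = dy/dx when we differentiate it.

Move every term to one side and write the relation as F(x, y) = 0. Term by term,
  d/dx[1/y] = -y'/y^2
  d/dx[6/x] = -6/x^2
  d/dx[-10] = 0

The pieces without y' make up ∂F/∂x and the coefficient of y' is ∂F/∂y:
  ∂F/∂x = -6/x^2,
  ∂F/∂y = -1/y^2.

Since d/dx[F] = ∂F/∂x + (∂F/∂y)·y' = 0, solve for y':
  (∂F/∂y)·y' = -∂F/∂x
  dy/dx = -(∂F/∂x)/(∂F/∂y) = -(-6/x^2)/(-1/y^2) = -6y^2/x^2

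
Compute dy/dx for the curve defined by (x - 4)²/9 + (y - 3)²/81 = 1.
Apply d/dx to both sides, remembering that y depends on x. Each occurrence of y therefore brings in a y' = dy/dx via the chain rule.

With F(x, y) equal to the left-hand side minus the right, differentiate F term by term:
  d/dx[(x - 4)^2/9] = 2x/9 - 8/9
  d/dx[(y - 3)^2/81] = 2·y'(y - 3)/81
  d/dx[-1] = 0
Adding these up, d/dx[F] = 0 becomes
  (2x/9 - 8/9) + (2y/81 - 2/27)·y' = 0,
so isolating y',
  dy/dx = -(2x/9 - 8/9)/(2y/81 - 2/27)
        = -(2(x - 4)/9)/(2(y - 3)/81) = 9(4 - x)/(y - 3)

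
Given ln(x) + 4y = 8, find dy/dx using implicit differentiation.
Differentiate both sides with respect to x, treating y as y(x). By the chain rule, any term containing y contributes a factor of y' = dy/dx when we differentiate it.

Move every term to one side and write the relation as F(x, y) = 0. Term by term,
  d/dx[4y] = 4·y'
  d/dx[ln(x)] = 1/x
  d/dx[-8] = 0

The pieces without y' make up ∂F/∂x and the coefficient of y' is ∂F/∂y:
  ∂F/∂x = 1/x,
  ∂F/∂y = 4.

Since d/dx[F] = ∂F/∂x + (∂F/∂y)·y' = 0, solve for y':
  (∂F/∂y)·y' = -∂F/∂x
  dy/dx = -(∂F/∂x)/(∂F/∂y) = -(1/x)/(4) = -1/(4x)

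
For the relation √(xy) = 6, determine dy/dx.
Take d/dx of both sides. Since y is implicitly a function of x, the chain rule attaches a y' = dy/dx factor whenever we differentiate through y.

Set F(x, y) = (left side) − (right side), so the curve is F = 0. Differentiating each term of F:
  d/dx[√(xy)] = √(xy)(x·y'/2 + y/2)/(xy)
  d/dx[-6] = 0

Collecting, the y'-free part is the partial derivative in x and the y' coefficient is the partial derivative in y:
  ∂F/∂x = √(xy)/(2x)
  ∂F/∂y = √(xy)/(2y)

so d/dx[F(x, y(x))] = ∂F/∂x + (∂F/∂y)·y' = 0. Rearranging,
  dy/dx = -(∂F/∂x)/(∂F/∂y) = -(√(xy)/(2x))/(√(xy)/(2y)) = -y/x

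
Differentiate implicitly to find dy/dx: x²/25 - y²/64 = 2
Differentiate both sides with respect to x, treating y as y(x). By the chain rule, any term containing y contributes a factor of y' = dy/dx when we differentiate it.

Move every term to one side and write the relation as F(x, y) = 0. Term by term,
  d/dx[x^2/25] = 2x/25
  d/dx[-y^2/64] = -y·y'/32
  d/dx[-2] = 0

The pieces without y' make up ∂F/∂x and the coefficient of y' is ∂F/∂y:
  ∂F/∂x = 2x/25,
  ∂F/∂y = -y/32.

Since d/dx[F] = ∂F/∂x + (∂F/∂y)·y' = 0, solve for y':
  (∂F/∂y)·y' = -∂F/∂x
  dy/dx = -(∂F/∂x)/(∂F/∂y) = -(2x/25)/(-y/32) = 64x/(25y)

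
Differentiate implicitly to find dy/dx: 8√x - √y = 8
Differentiate both sides with respect to x, treating y as y(x). By the chain rule, any term containing y contributes a factor of y' = dy/dx when we differentiate it.

Move every term to one side and write the relation as F(x, y) = 0. Term by term,
  d/dx[8√(x)] = 4/√(x)
  d/dx[-√(y)] = -y'/(2√(y))
  d/dx[-8] = 0

The pieces without y' make up ∂F/∂x and the coefficient of y' is ∂F/∂y:
  ∂F/∂x = 4/√(x),
  ∂F/∂y = -1/(2√(y)).

Since d/dx[F] = ∂F/∂x + (∂F/∂y)·y' = 0, solve for y':
  (∂F/∂y)·y' = -∂F/∂x
  dy/dx = -(∂F/∂x)/(∂F/∂y) = -(4/√(x))/(-1/(2√(y))) = 8√(y)/√(x)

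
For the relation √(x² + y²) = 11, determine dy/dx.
Differentiate the relation implicitly: treat y = y(x) and apply the chain rule, so every y-derivative picks up a y' = dy/dx factor.

With everything moved to the left-hand side, differentiate term by term:
  d/dx[√(x^2 + y^2)] = (x + y·y')/√(x^2 + y^2)
  d/dx[-11] = 0

Separating the contributions that come from x directly and those that come through y:
  without y':      x/√(x^2 + y^2)
  multiplying y':  y/√(x^2 + y^2)

so (x/√(x^2 + y^2)) + (y/√(x^2 + y^2))·y' = 0, and therefore
  dy/dx = -(x/√(x^2 + y^2))/(y/√(x^2 + y^2)) = -x/y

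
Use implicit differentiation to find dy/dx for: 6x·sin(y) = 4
Differentiate the relation implicitly: treat y = y(x) and apply the chain rule, so every y-derivative picks up a y' = dy/dx factor.

With everything moved to the left-hand side, differentiate term by term:
  d/dx[6x·sin(y)] = 6x·y'·cos(y) + 6sin(y)
  d/dx[-4] = 0

Separating the contributions that come from x directly and those that come through y:
  without y':      6sin(y)
  multiplying y':  6x·cos(y)

so (6sin(y)) + (6x·cos(y))·y' = 0, and therefore
  dy/dx = -(6sin(y))/(6x·cos(y)) = -tan(y)/x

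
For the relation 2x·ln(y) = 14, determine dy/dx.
Differentiate the relation implicitly: treat y = y(x) and apply the chain rule, so every y-derivative picks up a y' = dy/dx factor.

With everything moved to the left-hand side, differentiate term by term:
  d/dx[2x·ln(y)] = 2x·y'/y + 2ln(y)
  d/dx[-14] = 0

Separating the contributions that come from x directly and those that come through y:
  without y':      2ln(y)
  multiplying y':  2x/y

so (2ln(y)) + (2x/y)·y' = 0, and therefore
  dy/dx = -(2ln(y))/(2x/y) = -y·ln(y)/x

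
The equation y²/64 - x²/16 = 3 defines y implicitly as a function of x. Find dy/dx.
Differentiate both sides with respect to x, treating y as y(x). By the chain rule, any term containing y contributes a factor of y' = dy/dx when we differentiate it.

Move every term to one side and write the relation as F(x, y) = 0. Term by term,
  d/dx[-x^2/16] = -x/8
  d/dx[y^2/64] = y·y'/32
  d/dx[-3] = 0

The pieces without y' make up ∂F/∂x and the coefficient of y' is ∂F/∂y:
  ∂F/∂x = -x/8,
  ∂F/∂y = y/32.

Since d/dx[F] = ∂F/∂x + (∂F/∂y)·y' = 0, solve for y':
  (∂F/∂y)·y' = -∂F/∂x
  dy/dx = -(∂F/∂x)/(∂F/∂y) = -(-x/8)/(y/32) = 4x/y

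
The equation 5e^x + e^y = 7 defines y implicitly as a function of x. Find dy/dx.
Apply d/dx to both sides, remembering that y depends on x. Each occurrence of y therefore brings in a y' = dy/dx via the chain rule.

With F(x, y) equal to the left-hand side minus the right, differentiate F term by term:
  d/dx[5e^(x)] = 5e^(x)
  d/dx[e^(y)] = y'·e^(y)
  d/dx[-7] = 0
Adding these up, d/dx[F] = 0 becomes
  (5e^(x)) + (e^(y))·y' = 0,
so isolating y',
  dy/dx = -(5e^(x))/(e^(y)) = -5e^(x - y)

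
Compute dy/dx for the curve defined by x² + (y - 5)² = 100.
Apply d/dx to both sides, remembering that y depends on x. Each occurrence of y therefore brings in a y' = dy/dx via the chain rule.

With F(x, y) equal to the left-hand side minus the right, differentiate F term by term:
  d/dx[x^2] = 2x
  d/dx[(y - 5)^2] = 2·y'(y - 5)
  d/dx[-100] = 0
Adding these up, d/dx[F] = 0 becomes
  (2x) + (2y - 10)·y' = 0,
so isolating y',
  dy/dx = -(2x)/(2y - 10) = -x/(y - 5)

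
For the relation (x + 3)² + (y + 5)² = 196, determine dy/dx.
Differentiate both sides with respect to x, treating y as y(x). By the chain rule, any term containing y contributes a factor of y' = dy/dx when we differentiate it.

Move every term to one side and write the relation as F(x, y) = 0. Term by term,
  d/dx[(x + 3)^2] = 2x + 6
  d/dx[(y + 5)^2] = 2·y'(y + 5)
  d/dx[-196] = 0

The pieces without y' make up ∂F/∂x and the coefficient of y' is ∂F/∂y:
  ∂F/∂x = 2x + 6,
  ∂F/∂y = 2y + 10.

Since d/dx[F] = ∂F/∂x + (∂F/∂y)·y' = 0, solve for y':
  (∂F/∂y)·y' = -∂F/∂x
  dy/dx = -(∂F/∂x)/(∂F/∂y) = -(2x + 6)/(2y + 10) = (-x - 3)/(y + 5)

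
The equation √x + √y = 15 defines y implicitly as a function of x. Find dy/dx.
Take d/dx of both sides. Since y is implicitly a function of x, the chain rule attaches a y' = dy/dx factor whenever we differentiate through y.

Set F(x, y) = (left side) − (right side), so the curve is F = 0. Differentiating each term of F:
  d/dx[√(x)] = 1/(2√(x))
  d/dx[√(y)] = y'/(2√(y))
  d/dx[-15] = 0

Collecting, the y'-free part is the partial derivative in x and the y' coefficient is the partial derivative in y:
  ∂F/∂x = 1/(2√(x))
  ∂F/∂y = 1/(2√(y))

so d/dx[F(x, y(x))] = ∂F/∂x + (∂F/∂y)·y' = 0. Rearranging,
  dy/dx = -(∂F/∂x)/(∂F/∂y) = -(1/(2√(x)))/(1/(2√(y))) = -√(y)/√(x)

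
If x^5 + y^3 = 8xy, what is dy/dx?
Differentiate the relation implicitly: treat y = y(x) and apply the chain rule, so every y-derivative picks up a y' = dy/dx factor.

With everything moved to the left-hand side, differentiate term by term:
  d/dx[x^5] = 5x^4
  d/dx[-8xy] = -8x·y' - 8y
  d/dx[y^3] = 3y^2·y'

Separating the contributions that come from x directly and those that come through y:
  without y':      5x^4 - 8y
  multiplying y':  -8x + 3y^2

so (5x^4 - 8y) + (-8x + 3y^2)·y' = 0, and therefore
  dy/dx = -(5x^4 - 8y)/(-8x + 3y^2) = (5x^4 - 8y)/(8x - 3y^2)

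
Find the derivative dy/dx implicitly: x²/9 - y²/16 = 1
Differentiate both sides with respect to x, treating y as y(x). By the chain rule, any term containing y contributes a factor of y' = dy/dx when we differentiate it.

Move every term to one side and write the relation as F(x, y) = 0. Term by term,
  d/dx[x^2/9] = 2x/9
  d/dx[-y^2/16] = -y·y'/8
  d/dx[-1] = 0

The pieces without y' make up ∂F/∂x and the coefficient of y' is ∂F/∂y:
  ∂F/∂x = 2x/9,
  ∂F/∂y = -y/8.

Since d/dx[F] = ∂F/∂x + (∂F/∂y)·y' = 0, solve for y':
  (∂F/∂y)·y' = -∂F/∂x
  dy/dx = -(∂F/∂x)/(∂F/∂y) = -(2x/9)/(-y/8) = 16x/(9y)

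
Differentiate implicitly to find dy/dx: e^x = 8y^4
Take d/dx of both sides. Since y is implicitly a function of x, the chain rule attaches a y' = dy/dx factor whenever we differentiate through y.

Set F(x, y) = (left side) − (right side), so the curve is F = 0. Differentiating each term of F:
  d/dx[-8y^4] = -32y^3·y'
  d/dx[e^(x)] = e^(x)

Collecting, the y'-free part is the partial derivative in x and the y' coefficient is the partial derivative in y:
  ∂F/∂x = e^(x)
  ∂F/∂y = -32y^3

so d/dx[F(x, y(x))] = ∂F/∂x + (∂F/∂y)·y' = 0. Rearranging,
  dy/dx = -(∂F/∂x)/(∂F/∂y) = -(e^(x))/(-32y^3) = e^(x)/(32y^3)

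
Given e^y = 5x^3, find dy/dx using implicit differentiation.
Take d/dx of both sides. Since y is implicitly a function of x, the chain rule attaches a y' = dy/dx factor whenever we differentiate through y.

Set F(x, y) = (left side) − (right side), so the curve is F = 0. Differentiating each term of F:
  d/dx[-5x^3] = -15x^2
  d/dx[e^(y)] = y'·e^(y)

Collecting, the y'-free part is the partial derivative in x and the y' coefficient is the partial derivative in y:
  ∂F/∂x = -15x^2
  ∂F/∂y = e^(y)

so d/dx[F(x, y(x))] = ∂F/∂x + (∂F/∂y)·y' = 0. Rearranging,
  dy/dx = -(∂F/∂x)/(∂F/∂y) = -(-15x^2)/(e^(y)) = 15x^2e^(-y)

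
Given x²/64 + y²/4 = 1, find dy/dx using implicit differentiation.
Differentiate both sides with respect to x, treating y as y(x). By the chain rule, any term containing y contributes a factor of y' = dy/dx when we differentiate it.

Move every term to one side and write the relation as F(x, y) = 0. Term by term,
  d/dx[x^2/64] = x/32
  d/dx[y^2/4] = y·y'/2
  d/dx[-1] = 0

The pieces without y' make up ∂F/∂x and the coefficient of y' is ∂F/∂y:
  ∂F/∂x = x/32,
  ∂F/∂y = y/2.

Since d/dx[F] = ∂F/∂x + (∂F/∂y)·y' = 0, solve for y':
  (∂F/∂y)·y' = -∂F/∂x
  dy/dx = -(∂F/∂x)/(∂F/∂y) = -(x/32)/(y/2) = -x/(16y)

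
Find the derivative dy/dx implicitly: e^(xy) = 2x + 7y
Differentiate both sides with respect to x, treating y as y(x). By the chain rule, any term containing y contributes a factor of y' = dy/dx when we differentiate it.

Move every term to one side and write the relation as F(x, y) = 0. Term by term,
  d/dx[-2x] = -2
  d/dx[-7y] = -7·y'
  d/dx[e^(xy)] = (x·y' + y)·e^(xy)

The pieces without y' make up ∂F/∂x and the coefficient of y' is ∂F/∂y:
  ∂F/∂x = y·e^(xy) - 2,
  ∂F/∂y = x·e^(xy) - 7.

Since d/dx[F] = ∂F/∂x + (∂F/∂y)·y' = 0, solve for y':
  (∂F/∂y)·y' = -∂F/∂x
  dy/dx = -(∂F/∂x)/(∂F/∂y) = -(y·e^(xy) - 2)/(x·e^(xy) - 7) = (-y·e^(xy) + 2)/(x·e^(xy) - 7)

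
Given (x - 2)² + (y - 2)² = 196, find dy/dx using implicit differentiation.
Differentiate the relation implicitly: treat y = y(x) and apply the chain rule, so every y-derivative picks up a y' = dy/dx factor.

With everything moved to the left-hand side, differentiate term by term:
  d/dx[(x - 2)^2] = 2x - 4
  d/dx[(y - 2)^2] = 2·y'(y - 2)
  d/dx[-196] = 0

Separating the contributions that come from x directly and those that come through y:
  without y':      2x - 4
  multiplying y':  2y - 4

so (2x - 4) + (2y - 4)·y' = 0, and therefore
  dy/dx = -(2x - 4)/(2y - 4) = (2 - x)/(y - 2)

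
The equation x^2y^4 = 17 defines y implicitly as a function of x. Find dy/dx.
Differentiate the relation implicitly: treat y = y(x) and apply the chain rule, so every y-derivative picks up a y' = dy/dx factor.

With everything moved to the left-hand side, differentiate term by term:
  d/dx[x^2y^4] = 4x^2y^3·y' + 2xy^4
  d/dx[-17] = 0

Separating the contributions that come from x directly and those that come through y:
  without y':      2xy^4
  multiplying y':  4x^2y^3

so (2xy^4) + (4x^2y^3)·y' = 0, and therefore
  dy/dx = -(2xy^4)/(4x^2y^3) = -y/(2x)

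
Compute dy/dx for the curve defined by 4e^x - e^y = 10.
Apply d/dx to both sides, remembering that y depends on x. Each occurrence of y therefore brings in a y' = dy/dx via the chain rule.

With F(x, y) equal to the left-hand side minus the right, differentiate F term by term:
  d/dx[4e^(x)] = 4e^(x)
  d/dx[-e^(y)] = -y'·e^(y)
  d/dx[-10] = 0
Adding these up, d/dx[F] = 0 becomes
  (4e^(x)) + (-e^(y))·y' = 0,
so isolating y',
  dy/dx = -(4e^(x))/(-e^(y)) = 4e^(x - y)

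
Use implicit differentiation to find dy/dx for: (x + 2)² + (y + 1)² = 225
Apply d/dx to both sides, remembering that y depends on x. Each occurrence of y therefore brings in a y' = dy/dx via the chain rule.

With F(x, y) equal to the left-hand side minus the right, differentiate F term by term:
  d/dx[(x + 2)^2] = 2x + 4
  d/dx[(y + 1)^2] = 2·y'(y + 1)
  d/dx[-225] = 0
Adding these up, d/dx[F] = 0 becomes
  (2x + 4) + (2y + 2)·y' = 0,
so isolating y',
  dy/dx = -(2x + 4)/(2y + 2) = (-x - 2)/(y + 1)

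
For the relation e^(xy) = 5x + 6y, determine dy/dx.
Differentiate the relation implicitly: treat y = y(x) and apply the chain rule, so every y-derivative picks up a y' = dy/dx factor.

With everything moved to the left-hand side, differentiate term by term:
  d/dx[-5x] = -5
  d/dx[-6y] = -6·y'
  d/dx[e^(xy)] = (x·y' + y)·e^(xy)

Separating the contributions that come from x directly and those that come through y:
  without y':      y·e^(xy) - 5
  multiplying y':  x·e^(xy) - 6

so (y·e^(xy) - 5) + (x·e^(xy) - 6)·y' = 0, and therefore
  dy/dx = -(y·e^(xy) - 5)/(x·e^(xy) - 6) = (-y·e^(xy) + 5)/(x·e^(xy) - 6)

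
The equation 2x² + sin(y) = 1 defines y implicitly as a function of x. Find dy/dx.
Apply d/dx to both sides, remembering that y depends on x. Each occurrence of y therefore brings in a y' = dy/dx via the chain rule.

With F(x, y) equal to the left-hand side minus the right, differentiate F term by term:
  d/dx[2x^2] = 4x
  d/dx[sin(y)] = y'·cos(y)
  d/dx[-1] = 0
Adding these up, d/dx[F] = 0 becomes
  (4x) + (cos(y))·y' = 0,
so isolating y',
  dy/dx = -(4x)/(cos(y)) = -4x/cos(y)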